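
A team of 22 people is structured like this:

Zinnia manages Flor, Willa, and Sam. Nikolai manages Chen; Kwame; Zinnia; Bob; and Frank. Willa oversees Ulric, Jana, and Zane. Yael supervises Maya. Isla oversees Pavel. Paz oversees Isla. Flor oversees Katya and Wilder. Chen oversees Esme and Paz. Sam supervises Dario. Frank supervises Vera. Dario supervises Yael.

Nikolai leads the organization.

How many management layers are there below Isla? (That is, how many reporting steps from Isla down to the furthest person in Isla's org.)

The longest chain under Isla runs Isla → Pavel, which is 1 level below Isla.

1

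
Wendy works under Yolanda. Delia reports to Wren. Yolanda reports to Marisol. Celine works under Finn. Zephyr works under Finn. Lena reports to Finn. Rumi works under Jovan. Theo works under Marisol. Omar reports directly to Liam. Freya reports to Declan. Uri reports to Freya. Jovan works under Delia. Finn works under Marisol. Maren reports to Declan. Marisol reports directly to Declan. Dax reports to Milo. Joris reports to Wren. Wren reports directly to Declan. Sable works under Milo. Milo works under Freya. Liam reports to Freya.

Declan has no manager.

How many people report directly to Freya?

Freya directly manages Liam, Milo, Uri. That is 3 direct reports.

3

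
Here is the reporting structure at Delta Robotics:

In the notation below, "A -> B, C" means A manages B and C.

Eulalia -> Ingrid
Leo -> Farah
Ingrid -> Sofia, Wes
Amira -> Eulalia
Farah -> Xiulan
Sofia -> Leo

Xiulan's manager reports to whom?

Leo

Xiulan reports to Farah, and Farah reports to Leo. So Xiulan's skip-level manager is Leo.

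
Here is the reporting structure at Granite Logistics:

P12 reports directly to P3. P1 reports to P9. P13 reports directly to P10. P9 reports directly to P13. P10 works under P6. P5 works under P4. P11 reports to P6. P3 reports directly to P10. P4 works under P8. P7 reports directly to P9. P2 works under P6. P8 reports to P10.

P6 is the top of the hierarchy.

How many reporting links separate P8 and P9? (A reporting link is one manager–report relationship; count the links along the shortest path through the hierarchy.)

P8 is 1 level below P10, and P9 is 2 levels below P10 (their lowest common manager). The shortest path runs up from P8 to P10 and back down to P9: 1 + 2 = 3 links.

3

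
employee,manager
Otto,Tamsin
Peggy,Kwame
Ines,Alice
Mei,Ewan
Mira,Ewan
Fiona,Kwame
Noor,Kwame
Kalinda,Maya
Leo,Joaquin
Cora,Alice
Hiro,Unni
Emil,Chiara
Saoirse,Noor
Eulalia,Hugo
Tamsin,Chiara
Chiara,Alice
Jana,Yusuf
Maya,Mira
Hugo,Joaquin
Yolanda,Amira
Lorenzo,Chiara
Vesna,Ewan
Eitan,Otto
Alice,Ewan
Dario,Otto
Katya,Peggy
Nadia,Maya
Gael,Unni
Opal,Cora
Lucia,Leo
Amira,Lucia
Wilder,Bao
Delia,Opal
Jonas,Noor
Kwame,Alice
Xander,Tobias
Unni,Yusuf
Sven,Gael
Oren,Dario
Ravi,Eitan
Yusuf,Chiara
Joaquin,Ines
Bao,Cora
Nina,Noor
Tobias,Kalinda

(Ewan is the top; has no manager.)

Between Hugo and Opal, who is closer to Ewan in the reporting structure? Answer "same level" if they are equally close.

Opal

Hugo is 4 levels below Ewan; Opal is 3. Opal is higher.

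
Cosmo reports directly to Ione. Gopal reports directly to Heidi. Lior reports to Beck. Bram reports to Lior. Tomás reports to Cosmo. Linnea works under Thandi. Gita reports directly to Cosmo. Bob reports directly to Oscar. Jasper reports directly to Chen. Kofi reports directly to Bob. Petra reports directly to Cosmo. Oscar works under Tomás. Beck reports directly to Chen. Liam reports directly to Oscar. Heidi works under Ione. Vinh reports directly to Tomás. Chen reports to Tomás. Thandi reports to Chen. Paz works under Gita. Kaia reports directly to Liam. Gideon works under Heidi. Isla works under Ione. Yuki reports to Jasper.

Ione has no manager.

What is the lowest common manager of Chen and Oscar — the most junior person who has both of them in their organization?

Tomás

Chen's chain of managers is Tomás, Cosmo, Ione. Oscar's chain of managers is Tomás, Cosmo, Ione. The first manager that appears in both chains is Tomás.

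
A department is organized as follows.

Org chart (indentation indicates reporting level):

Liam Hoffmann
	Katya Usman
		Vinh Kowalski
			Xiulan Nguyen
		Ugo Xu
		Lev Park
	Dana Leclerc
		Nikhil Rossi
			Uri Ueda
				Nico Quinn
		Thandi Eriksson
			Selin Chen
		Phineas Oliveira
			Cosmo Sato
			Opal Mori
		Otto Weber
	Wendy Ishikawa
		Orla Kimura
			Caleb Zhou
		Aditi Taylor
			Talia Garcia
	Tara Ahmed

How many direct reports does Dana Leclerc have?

4

Dana Leclerc directly manages Nikhil Rossi, Thandi Eriksson, Phineas Oliveira, Otto Weber. That is 4 direct reports.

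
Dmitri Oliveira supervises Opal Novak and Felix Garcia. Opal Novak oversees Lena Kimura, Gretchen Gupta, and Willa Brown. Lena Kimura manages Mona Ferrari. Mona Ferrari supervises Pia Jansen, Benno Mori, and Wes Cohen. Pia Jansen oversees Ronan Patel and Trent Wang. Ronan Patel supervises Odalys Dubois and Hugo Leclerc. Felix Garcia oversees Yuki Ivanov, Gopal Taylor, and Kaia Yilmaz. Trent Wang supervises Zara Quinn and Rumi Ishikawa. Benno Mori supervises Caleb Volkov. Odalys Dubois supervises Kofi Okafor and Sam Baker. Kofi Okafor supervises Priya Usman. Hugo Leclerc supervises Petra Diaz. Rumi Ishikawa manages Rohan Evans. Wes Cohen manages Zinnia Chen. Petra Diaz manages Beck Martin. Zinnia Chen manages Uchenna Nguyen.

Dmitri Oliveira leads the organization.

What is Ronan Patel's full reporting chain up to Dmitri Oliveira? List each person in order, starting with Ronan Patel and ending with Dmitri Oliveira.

Ronan Patel reports to Pia Jansen. Pia Jansen reports to Mona Ferrari. Mona Ferrari reports to Lena Kimura. Lena Kimura reports to Opal Novak. Opal Novak reports to Dmitri Oliveira. Dmitri Oliveira is at the top.

Ronan Patel -> Pia Jansen -> Mona Ferrari -> Lena Kimura -> Opal Novak -> Dmitri Oliveira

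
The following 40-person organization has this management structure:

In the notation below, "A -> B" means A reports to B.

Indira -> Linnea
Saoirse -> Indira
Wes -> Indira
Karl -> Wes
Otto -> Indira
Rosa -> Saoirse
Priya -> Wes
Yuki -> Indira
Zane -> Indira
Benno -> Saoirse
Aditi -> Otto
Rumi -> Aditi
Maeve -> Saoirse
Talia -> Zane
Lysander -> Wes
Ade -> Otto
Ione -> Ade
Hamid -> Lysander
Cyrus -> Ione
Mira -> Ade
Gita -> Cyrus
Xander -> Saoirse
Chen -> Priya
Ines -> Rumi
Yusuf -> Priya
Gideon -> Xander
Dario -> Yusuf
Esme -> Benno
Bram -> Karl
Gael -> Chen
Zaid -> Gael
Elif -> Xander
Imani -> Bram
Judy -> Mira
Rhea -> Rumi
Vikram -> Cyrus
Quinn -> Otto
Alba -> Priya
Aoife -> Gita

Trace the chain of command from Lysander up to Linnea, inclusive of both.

Lysander reports to Wes. Wes reports to Indira. Indira reports to Linnea. Linnea is at the top.

Lysander -> Wes -> Indira -> Linnea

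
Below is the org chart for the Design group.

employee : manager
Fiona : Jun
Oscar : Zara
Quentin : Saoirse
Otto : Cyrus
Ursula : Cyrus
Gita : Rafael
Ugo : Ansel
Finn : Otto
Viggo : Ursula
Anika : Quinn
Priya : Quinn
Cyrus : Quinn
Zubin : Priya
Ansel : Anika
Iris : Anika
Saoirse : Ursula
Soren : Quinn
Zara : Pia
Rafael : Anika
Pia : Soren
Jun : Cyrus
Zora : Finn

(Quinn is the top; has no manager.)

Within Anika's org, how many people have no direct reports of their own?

3

The people in Anika's organization with no one reporting to them are Iris, Ugo, Gita. That is 3.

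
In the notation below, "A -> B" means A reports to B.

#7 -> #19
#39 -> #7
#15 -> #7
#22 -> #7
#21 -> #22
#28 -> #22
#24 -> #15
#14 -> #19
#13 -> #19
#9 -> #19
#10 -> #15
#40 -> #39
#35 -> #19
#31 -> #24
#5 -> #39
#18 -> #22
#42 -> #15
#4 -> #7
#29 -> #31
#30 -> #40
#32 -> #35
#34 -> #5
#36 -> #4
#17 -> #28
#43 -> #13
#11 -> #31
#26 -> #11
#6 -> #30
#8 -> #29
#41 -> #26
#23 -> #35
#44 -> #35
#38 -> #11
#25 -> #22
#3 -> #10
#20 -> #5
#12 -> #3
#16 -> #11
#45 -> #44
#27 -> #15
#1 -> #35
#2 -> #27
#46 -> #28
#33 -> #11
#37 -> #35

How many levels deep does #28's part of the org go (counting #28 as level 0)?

The longest chain under #28 runs #28 → #46, which is 1 level below #28.

1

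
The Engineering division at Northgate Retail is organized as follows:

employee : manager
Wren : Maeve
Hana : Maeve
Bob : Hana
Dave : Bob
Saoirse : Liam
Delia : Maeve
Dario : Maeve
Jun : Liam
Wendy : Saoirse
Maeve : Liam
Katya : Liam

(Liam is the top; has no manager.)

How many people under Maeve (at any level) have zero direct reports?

The people in Maeve's organization with no one reporting to them are Delia, Dave, Wren, Dario. That is 4.

4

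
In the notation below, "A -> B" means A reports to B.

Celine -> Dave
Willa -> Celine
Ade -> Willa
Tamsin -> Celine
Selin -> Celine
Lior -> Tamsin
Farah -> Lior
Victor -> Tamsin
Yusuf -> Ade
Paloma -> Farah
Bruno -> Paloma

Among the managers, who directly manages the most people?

Direct-report counts: Dave has 1; Celine has 3; Tamsin has 2; Lior has 1; Farah has 1; Paloma has 1; Willa has 1; Ade has 1. The largest is 3, held by Celine.

Celine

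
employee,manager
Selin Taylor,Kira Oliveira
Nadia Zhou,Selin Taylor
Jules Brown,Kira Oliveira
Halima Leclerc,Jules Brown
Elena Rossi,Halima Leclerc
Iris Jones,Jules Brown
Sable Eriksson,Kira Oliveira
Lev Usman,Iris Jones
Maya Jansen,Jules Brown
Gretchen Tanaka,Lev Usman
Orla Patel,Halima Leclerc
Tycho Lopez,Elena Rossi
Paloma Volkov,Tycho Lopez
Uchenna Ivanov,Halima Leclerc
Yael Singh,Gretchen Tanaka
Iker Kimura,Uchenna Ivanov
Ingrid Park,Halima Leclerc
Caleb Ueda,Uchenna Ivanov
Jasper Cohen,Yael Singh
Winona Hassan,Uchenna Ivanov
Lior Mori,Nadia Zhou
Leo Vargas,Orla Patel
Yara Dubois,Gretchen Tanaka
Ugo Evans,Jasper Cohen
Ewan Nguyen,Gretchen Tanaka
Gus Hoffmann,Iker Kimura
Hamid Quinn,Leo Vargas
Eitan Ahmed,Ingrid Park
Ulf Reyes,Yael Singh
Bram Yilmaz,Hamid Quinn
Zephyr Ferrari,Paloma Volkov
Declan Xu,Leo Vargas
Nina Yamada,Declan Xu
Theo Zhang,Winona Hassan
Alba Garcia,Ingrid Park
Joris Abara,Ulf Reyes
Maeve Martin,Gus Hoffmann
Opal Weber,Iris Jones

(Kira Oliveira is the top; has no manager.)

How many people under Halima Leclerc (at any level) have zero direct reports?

The people in Halima Leclerc's organization with no one reporting to them are Alba Garcia, Eitan Ahmed, Theo Zhang, Caleb Ueda, Maeve Martin, Nina Yamada, Bram Yilmaz, Zephyr Ferrari. That is 8.

8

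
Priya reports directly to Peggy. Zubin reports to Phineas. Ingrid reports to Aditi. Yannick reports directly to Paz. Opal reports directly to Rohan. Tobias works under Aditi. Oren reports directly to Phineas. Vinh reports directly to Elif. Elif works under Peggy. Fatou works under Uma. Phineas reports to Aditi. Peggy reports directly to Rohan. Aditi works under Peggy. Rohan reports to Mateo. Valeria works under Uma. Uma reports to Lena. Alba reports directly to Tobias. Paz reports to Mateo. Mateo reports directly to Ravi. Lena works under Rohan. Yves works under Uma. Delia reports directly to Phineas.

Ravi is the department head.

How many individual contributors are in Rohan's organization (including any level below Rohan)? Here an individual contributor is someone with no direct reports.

11

The people in Rohan's organization with no one reporting to them are Opal, Vinh, Priya, Ingrid, Oren, Delia, Zubin, Alba, Fatou, Valeria, Yves. That is 11.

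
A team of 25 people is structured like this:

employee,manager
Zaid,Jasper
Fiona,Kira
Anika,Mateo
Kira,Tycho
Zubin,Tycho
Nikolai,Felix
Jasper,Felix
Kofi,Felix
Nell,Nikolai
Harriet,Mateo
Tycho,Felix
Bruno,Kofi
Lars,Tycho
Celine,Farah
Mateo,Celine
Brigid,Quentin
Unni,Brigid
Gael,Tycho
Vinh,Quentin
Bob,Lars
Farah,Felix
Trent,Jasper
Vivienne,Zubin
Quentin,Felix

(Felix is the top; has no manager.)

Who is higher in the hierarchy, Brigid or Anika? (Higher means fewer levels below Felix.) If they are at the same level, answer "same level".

Brigid is 2 levels below Felix; Anika is 4. Brigid is higher.

Brigid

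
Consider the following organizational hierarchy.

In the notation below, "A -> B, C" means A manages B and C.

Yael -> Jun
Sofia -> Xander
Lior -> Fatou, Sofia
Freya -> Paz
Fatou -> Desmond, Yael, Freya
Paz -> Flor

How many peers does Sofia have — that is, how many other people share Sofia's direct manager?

1

Sofia reports to Lior. Lior's other direct reports are Fatou — 1 peer.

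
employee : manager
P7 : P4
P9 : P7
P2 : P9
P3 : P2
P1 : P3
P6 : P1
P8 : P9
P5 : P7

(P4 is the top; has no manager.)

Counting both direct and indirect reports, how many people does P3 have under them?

2

P3 directly manages P1. Under P1: P6 (1). That's 2 in total.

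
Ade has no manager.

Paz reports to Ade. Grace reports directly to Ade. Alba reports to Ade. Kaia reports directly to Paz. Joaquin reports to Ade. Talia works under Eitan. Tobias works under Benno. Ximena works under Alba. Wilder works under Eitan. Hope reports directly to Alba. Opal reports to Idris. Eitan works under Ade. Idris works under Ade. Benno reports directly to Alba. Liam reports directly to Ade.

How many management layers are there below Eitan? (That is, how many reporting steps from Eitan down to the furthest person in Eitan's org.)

1

The longest chain under Eitan runs Eitan → Wilder, which is 1 level below Eitan.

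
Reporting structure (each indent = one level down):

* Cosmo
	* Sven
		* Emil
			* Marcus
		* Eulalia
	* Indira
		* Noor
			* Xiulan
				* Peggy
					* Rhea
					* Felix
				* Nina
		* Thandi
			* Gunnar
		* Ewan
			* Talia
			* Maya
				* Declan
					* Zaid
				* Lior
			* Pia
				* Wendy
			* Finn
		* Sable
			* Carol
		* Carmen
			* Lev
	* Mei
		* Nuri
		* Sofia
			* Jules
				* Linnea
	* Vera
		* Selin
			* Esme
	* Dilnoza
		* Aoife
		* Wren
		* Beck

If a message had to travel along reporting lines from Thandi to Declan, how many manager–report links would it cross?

Thandi is 1 level below Indira, and Declan is 3 levels below Indira (their lowest common manager). The shortest path runs up from Thandi to Indira and back down to Declan: 1 + 3 = 4 links.

4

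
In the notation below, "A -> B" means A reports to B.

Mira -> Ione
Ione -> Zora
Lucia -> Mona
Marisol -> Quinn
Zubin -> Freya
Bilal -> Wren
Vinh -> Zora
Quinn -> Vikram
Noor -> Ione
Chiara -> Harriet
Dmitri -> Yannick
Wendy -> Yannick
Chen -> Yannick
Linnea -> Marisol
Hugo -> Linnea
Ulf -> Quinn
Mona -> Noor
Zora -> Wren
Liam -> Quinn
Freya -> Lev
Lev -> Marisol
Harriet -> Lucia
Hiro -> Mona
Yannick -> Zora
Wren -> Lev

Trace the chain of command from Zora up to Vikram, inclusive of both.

Zora reports to Wren. Wren reports to Lev. Lev reports to Marisol. Marisol reports to Quinn. Quinn reports to Vikram. Vikram is at the top.

Zora -> Wren -> Lev -> Marisol -> Quinn -> Vikram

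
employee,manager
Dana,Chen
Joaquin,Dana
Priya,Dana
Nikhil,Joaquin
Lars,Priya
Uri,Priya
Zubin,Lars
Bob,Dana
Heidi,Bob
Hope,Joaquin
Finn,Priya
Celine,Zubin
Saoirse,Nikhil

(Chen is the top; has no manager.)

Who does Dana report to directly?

Chen

Dana reports directly to Chen.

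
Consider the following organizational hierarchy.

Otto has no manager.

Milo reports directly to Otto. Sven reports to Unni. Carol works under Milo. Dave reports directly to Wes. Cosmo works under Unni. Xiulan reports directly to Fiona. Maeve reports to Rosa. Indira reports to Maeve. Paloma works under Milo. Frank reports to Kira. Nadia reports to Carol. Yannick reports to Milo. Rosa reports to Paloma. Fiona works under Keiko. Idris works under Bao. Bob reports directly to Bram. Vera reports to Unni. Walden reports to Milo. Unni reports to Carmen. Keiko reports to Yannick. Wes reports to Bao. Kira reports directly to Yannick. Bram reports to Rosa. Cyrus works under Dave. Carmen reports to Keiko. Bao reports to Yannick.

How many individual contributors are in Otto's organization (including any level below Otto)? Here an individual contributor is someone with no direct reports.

The people in Otto's organization with no one reporting to them are Indira, Bob, Walden, Nadia, Idris, Cyrus, Xiulan, Vera, Cosmo, Sven, Frank. That is 11.

11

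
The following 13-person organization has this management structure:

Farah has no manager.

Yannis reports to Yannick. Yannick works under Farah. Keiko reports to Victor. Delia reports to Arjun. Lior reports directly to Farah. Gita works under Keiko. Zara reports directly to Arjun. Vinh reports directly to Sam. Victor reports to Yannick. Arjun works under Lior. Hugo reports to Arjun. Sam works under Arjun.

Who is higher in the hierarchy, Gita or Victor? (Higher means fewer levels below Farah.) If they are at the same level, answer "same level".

Gita is 4 levels below Farah; Victor is 2. Victor is higher.

Victor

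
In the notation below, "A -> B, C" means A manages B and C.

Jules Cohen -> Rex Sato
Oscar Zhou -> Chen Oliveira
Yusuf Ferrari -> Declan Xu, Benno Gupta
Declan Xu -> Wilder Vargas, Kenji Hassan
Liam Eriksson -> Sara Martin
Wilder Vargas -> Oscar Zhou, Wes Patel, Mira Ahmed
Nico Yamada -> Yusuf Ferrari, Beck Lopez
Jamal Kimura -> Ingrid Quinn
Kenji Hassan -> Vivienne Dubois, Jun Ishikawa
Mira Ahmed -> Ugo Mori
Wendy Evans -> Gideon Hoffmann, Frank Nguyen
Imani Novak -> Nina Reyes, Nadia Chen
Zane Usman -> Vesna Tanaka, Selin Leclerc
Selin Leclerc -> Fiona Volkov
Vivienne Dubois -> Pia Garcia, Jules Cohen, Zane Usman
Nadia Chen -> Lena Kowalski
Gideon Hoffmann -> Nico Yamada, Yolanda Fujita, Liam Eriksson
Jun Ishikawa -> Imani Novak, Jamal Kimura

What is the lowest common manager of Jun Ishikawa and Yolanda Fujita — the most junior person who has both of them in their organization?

Jun Ishikawa's chain of managers is Kenji Hassan, Declan Xu, Yusuf Ferrari, Nico Yamada, Gideon Hoffmann, Wendy Evans. Yolanda Fujita's chain of managers is Gideon Hoffmann, Wendy Evans. The first manager that appears in both chains is Gideon Hoffmann.

Gideon Hoffmann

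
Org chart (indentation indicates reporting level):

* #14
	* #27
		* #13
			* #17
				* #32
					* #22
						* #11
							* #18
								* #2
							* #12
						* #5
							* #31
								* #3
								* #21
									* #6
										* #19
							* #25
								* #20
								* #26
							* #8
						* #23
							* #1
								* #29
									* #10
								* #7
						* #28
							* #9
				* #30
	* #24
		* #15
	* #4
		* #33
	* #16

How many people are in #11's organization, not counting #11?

3

#11 directly manages #18, #12. Under #18: #2 (1). #12 has no reports. So #11's organization is 2 direct reports plus everyone under them: 2 + 1 = 3.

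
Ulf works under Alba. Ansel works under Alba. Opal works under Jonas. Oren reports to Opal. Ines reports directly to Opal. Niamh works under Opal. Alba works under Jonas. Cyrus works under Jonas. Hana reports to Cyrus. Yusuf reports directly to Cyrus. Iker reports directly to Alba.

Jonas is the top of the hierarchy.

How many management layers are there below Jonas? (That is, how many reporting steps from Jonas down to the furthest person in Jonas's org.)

2

The longest chain under Jonas runs Jonas → Opal → Oren, which is 2 levels below Jonas.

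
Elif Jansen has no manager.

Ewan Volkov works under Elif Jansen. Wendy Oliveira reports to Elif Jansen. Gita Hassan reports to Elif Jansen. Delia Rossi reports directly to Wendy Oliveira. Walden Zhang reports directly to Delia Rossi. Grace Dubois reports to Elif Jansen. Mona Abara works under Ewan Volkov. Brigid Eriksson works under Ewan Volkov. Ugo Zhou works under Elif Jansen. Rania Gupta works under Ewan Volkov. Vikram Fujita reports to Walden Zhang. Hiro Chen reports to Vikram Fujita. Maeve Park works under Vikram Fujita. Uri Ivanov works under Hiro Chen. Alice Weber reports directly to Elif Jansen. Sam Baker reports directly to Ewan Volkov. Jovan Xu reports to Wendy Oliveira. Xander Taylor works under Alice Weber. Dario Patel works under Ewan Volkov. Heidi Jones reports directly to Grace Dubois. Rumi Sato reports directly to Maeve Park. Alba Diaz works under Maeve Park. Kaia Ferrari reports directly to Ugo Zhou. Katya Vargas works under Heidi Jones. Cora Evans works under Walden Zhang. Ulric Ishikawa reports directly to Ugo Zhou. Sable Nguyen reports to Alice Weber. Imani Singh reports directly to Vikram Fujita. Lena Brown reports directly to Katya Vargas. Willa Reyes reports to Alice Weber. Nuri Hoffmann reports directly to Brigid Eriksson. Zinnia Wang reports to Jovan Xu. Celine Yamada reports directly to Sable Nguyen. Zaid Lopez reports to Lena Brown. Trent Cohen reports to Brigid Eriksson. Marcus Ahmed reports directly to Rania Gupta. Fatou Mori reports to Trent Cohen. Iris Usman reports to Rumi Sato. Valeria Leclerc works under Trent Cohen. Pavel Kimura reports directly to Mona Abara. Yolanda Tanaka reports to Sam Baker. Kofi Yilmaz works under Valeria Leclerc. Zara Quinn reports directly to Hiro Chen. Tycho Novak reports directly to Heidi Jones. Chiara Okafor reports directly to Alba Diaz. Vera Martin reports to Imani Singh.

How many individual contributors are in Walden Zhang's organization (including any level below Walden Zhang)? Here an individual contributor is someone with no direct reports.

6

The people in Walden Zhang's organization with no one reporting to them are Cora Evans, Vera Martin, Chiara Okafor, Iris Usman, Zara Quinn, Uri Ivanov. That is 6.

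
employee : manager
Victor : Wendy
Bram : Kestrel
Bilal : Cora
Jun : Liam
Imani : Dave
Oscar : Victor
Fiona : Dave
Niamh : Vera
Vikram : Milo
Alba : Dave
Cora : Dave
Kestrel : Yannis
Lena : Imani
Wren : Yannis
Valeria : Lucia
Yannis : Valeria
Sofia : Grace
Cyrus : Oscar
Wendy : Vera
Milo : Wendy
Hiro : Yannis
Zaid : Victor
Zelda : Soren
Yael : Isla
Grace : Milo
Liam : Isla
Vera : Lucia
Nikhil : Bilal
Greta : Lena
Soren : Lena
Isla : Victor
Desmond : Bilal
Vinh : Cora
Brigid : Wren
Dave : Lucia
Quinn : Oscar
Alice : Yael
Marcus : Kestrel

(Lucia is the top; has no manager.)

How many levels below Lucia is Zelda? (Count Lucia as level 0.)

Chain from Zelda up to Lucia: Zelda → Soren → Lena → Imani → Dave → Lucia. That is 5 steps up, so Zelda is 5 levels below Lucia.

5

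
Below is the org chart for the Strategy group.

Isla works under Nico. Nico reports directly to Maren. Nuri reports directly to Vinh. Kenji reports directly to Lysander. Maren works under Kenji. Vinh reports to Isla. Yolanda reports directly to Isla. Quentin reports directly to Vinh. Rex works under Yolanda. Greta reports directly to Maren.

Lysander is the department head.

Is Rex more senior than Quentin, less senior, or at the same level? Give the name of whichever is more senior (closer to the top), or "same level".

same level

Both Rex and Quentin are 6 levels below Lysander.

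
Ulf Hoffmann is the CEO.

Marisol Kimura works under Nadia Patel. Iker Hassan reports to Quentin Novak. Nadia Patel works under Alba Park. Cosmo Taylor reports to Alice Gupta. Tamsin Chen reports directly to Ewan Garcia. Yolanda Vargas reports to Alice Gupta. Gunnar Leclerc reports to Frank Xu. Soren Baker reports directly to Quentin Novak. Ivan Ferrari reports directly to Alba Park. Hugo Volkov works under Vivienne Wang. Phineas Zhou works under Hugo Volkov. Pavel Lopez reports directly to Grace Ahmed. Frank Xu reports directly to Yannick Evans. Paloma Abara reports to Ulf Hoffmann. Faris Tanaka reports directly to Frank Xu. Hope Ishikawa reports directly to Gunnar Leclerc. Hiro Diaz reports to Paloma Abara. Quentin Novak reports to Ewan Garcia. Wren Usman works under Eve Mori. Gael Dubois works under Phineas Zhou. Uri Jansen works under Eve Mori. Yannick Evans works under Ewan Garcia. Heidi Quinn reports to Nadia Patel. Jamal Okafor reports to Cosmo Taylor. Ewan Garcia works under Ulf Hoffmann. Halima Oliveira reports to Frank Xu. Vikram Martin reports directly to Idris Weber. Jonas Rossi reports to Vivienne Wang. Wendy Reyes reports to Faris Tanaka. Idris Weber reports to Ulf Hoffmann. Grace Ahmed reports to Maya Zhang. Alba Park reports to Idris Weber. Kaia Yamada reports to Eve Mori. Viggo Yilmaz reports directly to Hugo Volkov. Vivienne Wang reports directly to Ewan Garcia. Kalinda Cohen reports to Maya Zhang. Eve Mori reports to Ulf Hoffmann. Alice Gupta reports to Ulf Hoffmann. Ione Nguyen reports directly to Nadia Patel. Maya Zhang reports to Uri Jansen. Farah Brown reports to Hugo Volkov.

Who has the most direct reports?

Direct-report counts: Ulf Hoffmann has 5; Idris Weber has 2; Alba Park has 2; Nadia Patel has 3; Paloma Abara has 1; Eve Mori has 3; Uri Jansen has 1; Maya Zhang has 2; Grace Ahmed has 1; Ewan Garcia has 4; Vivienne Wang has 2; Hugo Volkov has 3; Phineas Zhou has 1; Quentin Novak has 2; Yannick Evans has 1; Frank Xu has 3; Gunnar Leclerc has 1; Faris Tanaka has 1; Alice Gupta has 2; Cosmo Taylor has 1. The largest is 5, held by Ulf Hoffmann.

Ulf Hoffmann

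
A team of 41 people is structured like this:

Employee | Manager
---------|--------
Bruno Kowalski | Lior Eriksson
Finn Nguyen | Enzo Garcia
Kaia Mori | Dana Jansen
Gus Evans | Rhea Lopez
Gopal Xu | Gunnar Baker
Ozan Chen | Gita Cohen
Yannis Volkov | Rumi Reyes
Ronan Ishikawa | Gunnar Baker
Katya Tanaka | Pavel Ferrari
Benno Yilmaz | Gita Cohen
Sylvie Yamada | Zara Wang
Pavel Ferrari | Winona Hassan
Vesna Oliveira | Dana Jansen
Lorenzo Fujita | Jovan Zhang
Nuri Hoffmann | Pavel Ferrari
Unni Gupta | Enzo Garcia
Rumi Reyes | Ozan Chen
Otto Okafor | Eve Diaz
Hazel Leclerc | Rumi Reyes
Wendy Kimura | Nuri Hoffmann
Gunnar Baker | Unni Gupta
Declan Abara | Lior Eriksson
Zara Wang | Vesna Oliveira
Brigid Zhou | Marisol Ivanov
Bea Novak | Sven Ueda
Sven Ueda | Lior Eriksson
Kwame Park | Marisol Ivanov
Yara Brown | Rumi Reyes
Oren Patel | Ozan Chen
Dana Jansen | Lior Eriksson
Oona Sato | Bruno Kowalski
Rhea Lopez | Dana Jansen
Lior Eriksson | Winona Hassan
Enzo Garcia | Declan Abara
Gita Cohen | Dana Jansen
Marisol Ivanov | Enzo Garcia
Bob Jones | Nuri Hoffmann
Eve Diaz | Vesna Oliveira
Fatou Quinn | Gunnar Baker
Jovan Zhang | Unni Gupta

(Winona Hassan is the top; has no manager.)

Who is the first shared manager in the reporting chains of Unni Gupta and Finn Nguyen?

Unni Gupta's chain of managers is Enzo Garcia, Declan Abara, Lior Eriksson, Winona Hassan. Finn Nguyen's chain of managers is Enzo Garcia, Declan Abara, Lior Eriksson, Winona Hassan. The first manager that appears in both chains is Enzo Garcia.

Enzo Garcia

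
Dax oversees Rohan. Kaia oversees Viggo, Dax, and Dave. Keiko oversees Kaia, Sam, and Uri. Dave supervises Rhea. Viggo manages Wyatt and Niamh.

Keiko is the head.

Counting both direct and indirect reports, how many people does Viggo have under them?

Viggo directly manages Niamh, Wyatt. Niamh has no reports. Wyatt has no reports. So Viggo's organization is 2 direct reports plus everyone under them: 1 + 1 = 2.

2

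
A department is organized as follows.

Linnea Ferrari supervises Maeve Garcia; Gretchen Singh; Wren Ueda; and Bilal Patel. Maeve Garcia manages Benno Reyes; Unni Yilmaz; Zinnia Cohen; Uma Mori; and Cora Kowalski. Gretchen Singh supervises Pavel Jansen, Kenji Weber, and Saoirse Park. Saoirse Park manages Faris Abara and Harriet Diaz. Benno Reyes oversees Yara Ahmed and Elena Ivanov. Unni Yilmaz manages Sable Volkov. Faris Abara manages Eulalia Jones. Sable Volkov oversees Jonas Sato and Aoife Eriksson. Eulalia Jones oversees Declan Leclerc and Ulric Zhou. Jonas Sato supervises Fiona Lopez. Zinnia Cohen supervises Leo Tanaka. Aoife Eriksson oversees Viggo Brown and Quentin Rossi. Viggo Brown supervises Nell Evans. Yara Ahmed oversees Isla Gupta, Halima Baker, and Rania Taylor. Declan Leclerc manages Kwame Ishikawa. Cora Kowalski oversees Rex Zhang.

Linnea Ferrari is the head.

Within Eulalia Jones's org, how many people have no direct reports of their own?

2

The people in Eulalia Jones's organization with no one reporting to them are Ulric Zhou, Kwame Ishikawa. That is 2.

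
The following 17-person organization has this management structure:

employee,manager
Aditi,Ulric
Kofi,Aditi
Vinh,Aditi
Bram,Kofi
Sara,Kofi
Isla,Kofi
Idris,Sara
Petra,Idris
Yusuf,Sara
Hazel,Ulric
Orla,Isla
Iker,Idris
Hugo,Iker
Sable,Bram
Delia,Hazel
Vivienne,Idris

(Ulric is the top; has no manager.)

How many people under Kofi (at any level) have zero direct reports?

The people in Kofi's organization with no one reporting to them are Orla, Yusuf, Vivienne, Hugo, Petra, Sable. That is 6.

6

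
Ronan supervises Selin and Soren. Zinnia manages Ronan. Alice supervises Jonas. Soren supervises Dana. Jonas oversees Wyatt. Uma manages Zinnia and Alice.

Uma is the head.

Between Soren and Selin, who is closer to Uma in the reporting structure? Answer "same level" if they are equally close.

same level

Both Soren and Selin are 3 levels below Uma.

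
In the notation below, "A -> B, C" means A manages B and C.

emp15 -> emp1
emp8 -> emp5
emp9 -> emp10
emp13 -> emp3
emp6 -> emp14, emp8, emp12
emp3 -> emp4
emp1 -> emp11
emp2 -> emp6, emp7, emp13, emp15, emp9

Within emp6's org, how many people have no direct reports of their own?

The people in emp6's organization with no one reporting to them are emp12, emp5, emp14. That is 3.

3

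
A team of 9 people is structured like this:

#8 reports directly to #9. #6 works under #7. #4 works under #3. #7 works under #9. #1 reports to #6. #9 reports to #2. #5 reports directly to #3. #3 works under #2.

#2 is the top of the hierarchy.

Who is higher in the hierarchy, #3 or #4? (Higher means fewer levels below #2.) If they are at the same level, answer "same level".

#3 is 1 level below #2; #4 is 2. #3 is higher.

#3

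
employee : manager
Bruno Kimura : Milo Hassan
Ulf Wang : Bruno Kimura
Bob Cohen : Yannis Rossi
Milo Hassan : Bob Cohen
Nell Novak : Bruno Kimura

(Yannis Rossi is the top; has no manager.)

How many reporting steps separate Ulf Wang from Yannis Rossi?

Chain from Ulf Wang up to Yannis Rossi: Ulf Wang → Bruno Kimura → Milo Hassan → Bob Cohen → Yannis Rossi. That is 4 steps up, so Ulf Wang is 4 levels below Yannis Rossi.

4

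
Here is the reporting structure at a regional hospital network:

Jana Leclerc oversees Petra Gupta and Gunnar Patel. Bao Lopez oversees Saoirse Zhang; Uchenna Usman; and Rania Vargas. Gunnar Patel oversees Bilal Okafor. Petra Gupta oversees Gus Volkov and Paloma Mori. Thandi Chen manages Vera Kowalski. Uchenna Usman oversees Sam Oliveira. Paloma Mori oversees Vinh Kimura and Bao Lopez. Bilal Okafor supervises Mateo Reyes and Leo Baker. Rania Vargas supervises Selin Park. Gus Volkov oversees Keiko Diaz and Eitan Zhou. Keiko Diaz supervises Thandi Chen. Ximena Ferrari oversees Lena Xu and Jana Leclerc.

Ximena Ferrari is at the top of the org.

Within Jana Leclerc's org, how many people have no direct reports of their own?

8

The people in Jana Leclerc's organization with no one reporting to them are Mateo Reyes, Leo Baker, Saoirse Zhang, Sam Oliveira, Selin Park, Vinh Kimura, Eitan Zhou, Vera Kowalski. That is 8.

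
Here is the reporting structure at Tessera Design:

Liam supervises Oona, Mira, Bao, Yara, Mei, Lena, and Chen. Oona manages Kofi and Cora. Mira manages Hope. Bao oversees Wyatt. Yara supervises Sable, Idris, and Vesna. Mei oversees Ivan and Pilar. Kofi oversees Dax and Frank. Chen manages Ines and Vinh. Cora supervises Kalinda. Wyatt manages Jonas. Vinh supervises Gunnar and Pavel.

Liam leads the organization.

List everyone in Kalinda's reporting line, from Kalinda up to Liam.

Kalinda -> Cora -> Oona -> Liam

Kalinda reports to Cora. Cora reports to Oona. Oona reports to Liam. Liam is at the top.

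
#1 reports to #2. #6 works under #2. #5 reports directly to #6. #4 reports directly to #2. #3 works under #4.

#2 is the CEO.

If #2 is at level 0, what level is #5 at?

2

Chain from #5 up to #2: #5 → #6 → #2. That is 2 steps up, so #5 is 2 levels below #2.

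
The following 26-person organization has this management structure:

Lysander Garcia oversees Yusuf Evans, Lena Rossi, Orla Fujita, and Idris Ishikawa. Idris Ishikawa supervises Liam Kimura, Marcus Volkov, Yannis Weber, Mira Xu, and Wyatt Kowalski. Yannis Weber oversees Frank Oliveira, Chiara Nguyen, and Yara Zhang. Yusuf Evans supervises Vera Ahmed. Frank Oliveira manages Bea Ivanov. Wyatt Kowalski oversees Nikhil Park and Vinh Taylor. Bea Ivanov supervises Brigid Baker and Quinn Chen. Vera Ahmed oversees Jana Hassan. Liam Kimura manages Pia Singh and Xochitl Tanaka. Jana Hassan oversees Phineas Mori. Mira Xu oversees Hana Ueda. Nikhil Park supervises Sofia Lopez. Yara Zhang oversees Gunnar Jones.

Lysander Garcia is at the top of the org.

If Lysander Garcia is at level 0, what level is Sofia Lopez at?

Chain from Sofia Lopez up to Lysander Garcia: Sofia Lopez → Nikhil Park → Wyatt Kowalski → Idris Ishikawa → Lysander Garcia. That is 4 steps up, so Sofia Lopez is 4 levels below Lysander Garcia.

4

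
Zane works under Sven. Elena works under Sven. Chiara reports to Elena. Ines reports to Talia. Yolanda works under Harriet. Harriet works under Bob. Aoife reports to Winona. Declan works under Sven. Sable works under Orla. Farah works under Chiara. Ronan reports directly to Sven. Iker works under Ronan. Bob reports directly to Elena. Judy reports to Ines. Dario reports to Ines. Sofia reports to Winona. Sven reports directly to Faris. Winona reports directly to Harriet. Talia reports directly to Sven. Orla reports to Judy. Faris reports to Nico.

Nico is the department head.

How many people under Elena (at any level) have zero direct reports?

4

The people in Elena's organization with no one reporting to them are Farah, Yolanda, Sofia, Aoife. That is 4.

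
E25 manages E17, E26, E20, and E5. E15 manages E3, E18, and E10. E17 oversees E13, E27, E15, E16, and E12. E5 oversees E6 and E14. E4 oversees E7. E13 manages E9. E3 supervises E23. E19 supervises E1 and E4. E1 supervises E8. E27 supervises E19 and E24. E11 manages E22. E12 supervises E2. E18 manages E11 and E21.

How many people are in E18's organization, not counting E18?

E18 directly manages E21, E11. E21 has no reports. Under E11: E22 (1). So E18's organization is 2 direct reports plus everyone under them: 1 + 2 = 3.

3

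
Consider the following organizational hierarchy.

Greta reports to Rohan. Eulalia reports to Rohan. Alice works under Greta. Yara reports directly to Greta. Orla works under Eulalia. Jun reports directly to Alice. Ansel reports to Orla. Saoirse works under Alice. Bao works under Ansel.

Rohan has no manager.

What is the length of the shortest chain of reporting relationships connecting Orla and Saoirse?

5

Orla is 2 levels below Rohan, and Saoirse is 3 levels below Rohan (their lowest common manager). The shortest path runs up from Orla to Rohan and back down to Saoirse: 2 + 3 = 5 links.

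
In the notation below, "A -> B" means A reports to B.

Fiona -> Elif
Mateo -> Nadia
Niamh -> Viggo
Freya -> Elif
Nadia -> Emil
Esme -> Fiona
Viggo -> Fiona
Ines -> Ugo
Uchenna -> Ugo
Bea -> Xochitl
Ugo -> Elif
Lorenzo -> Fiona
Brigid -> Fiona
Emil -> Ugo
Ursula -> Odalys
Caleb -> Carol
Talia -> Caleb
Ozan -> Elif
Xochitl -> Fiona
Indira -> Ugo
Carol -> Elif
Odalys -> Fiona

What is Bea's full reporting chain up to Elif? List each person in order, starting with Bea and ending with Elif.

Bea -> Xochitl -> Fiona -> Elif

Bea reports to Xochitl. Xochitl reports to Fiona. Fiona reports to Elif. Elif is at the top.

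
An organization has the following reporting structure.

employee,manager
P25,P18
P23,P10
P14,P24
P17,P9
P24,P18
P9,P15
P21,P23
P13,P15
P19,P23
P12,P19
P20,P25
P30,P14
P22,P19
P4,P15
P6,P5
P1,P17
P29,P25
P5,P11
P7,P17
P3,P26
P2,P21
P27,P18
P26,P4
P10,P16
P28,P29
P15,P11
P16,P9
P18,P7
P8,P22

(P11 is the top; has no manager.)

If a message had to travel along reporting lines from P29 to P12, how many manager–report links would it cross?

P29 is 5 levels below P9, and P12 is 5 levels below P9 (their lowest common manager). The shortest path runs up from P29 to P9 and back down to P12: 5 + 5 = 10 links.

10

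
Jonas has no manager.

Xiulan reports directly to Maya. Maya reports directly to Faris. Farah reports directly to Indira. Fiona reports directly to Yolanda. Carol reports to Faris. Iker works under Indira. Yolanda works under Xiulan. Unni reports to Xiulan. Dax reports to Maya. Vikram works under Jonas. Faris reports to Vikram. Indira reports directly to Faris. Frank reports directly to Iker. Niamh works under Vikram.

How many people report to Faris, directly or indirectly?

11

Faris directly manages Carol, Maya, Indira. Carol has no reports. Under Maya: Dax, Xiulan, Unni, Yolanda, Fiona (5). Under Indira: Farah, Iker, Frank (3). So Faris's organization is 3 direct reports plus everyone under them: 1 + 6 + 4 = 11.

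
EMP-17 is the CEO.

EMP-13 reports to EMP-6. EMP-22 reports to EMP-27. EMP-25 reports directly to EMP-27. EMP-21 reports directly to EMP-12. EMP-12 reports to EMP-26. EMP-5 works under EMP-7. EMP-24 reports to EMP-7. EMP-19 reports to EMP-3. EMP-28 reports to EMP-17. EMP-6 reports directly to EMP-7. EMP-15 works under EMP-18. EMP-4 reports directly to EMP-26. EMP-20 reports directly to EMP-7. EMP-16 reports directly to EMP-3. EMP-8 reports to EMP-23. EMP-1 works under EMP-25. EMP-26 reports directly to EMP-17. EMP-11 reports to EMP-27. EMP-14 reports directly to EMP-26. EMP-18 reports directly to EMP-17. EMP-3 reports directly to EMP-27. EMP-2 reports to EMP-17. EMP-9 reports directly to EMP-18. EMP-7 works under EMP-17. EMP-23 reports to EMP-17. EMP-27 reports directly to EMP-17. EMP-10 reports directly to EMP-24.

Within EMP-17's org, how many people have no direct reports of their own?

The people in EMP-17's organization with no one reporting to them are EMP-28, EMP-8, EMP-2, EMP-4, EMP-21, EMP-14, EMP-1, EMP-22, EMP-16, EMP-19, EMP-11, EMP-10, EMP-5, EMP-20, EMP-13, EMP-15, EMP-9. That is 17.

17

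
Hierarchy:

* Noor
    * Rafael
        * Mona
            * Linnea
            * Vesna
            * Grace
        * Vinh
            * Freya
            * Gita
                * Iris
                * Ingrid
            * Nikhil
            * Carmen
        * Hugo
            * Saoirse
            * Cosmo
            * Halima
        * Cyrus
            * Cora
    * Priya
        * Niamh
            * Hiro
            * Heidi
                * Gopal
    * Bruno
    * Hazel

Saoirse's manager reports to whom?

Saoirse reports to Hugo, and Hugo reports to Rafael. So Saoirse's skip-level manager is Rafael.

Rafael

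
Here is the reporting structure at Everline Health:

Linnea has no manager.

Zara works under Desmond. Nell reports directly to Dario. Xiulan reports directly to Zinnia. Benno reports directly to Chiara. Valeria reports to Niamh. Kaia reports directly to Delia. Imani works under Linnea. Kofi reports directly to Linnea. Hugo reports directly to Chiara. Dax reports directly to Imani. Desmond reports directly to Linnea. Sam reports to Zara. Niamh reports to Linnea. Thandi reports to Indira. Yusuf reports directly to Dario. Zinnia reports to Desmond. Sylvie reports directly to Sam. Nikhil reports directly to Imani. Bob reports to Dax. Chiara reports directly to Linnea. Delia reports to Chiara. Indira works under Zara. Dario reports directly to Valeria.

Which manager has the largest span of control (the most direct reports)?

Direct-report counts: Linnea has 5; Desmond has 2; Zinnia has 1; Zara has 2; Indira has 1; Sam has 1; Imani has 2; Dax has 1; Chiara has 3; Delia has 1; Niamh has 1; Valeria has 1; Dario has 2. The largest is 5, held by Linnea.

Linnea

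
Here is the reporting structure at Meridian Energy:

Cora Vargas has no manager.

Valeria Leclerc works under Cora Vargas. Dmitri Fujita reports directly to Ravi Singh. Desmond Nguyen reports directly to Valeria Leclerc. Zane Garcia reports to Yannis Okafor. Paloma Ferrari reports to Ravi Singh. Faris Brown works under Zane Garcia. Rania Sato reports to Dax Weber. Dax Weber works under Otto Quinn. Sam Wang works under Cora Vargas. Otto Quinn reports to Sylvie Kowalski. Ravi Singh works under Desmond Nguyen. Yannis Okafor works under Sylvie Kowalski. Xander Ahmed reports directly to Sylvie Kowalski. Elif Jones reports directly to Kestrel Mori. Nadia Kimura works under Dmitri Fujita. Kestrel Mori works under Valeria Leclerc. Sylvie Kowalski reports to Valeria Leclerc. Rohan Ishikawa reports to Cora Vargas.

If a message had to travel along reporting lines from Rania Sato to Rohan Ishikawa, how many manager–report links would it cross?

6

Rania Sato is 5 levels below Cora Vargas, and Rohan Ishikawa is 1 level below Cora Vargas (their lowest common manager). The shortest path runs up from Rania Sato to Cora Vargas and back down to Rohan Ishikawa: 5 + 1 = 6 links.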